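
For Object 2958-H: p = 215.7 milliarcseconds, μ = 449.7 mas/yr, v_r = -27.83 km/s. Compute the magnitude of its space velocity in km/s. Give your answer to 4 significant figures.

29.53 km/s

d = 1/p = 1/0.2157″ = 4.6361 pc.
μ = 449.7 mas/yr = 0.4497 ″/yr.
v_t = 4.740 μ d = 4.740 × 0.4497 × 4.6361 = 9.8822 km/s.
v = √(v_r² + v_t²) = √((-27.83)² + 9.8822²) = √872.167 = 29.532 km/s.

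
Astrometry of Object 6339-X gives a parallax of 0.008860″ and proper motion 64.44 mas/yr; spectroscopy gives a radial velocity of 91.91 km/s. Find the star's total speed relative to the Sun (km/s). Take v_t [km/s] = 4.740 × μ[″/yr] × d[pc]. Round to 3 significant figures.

98.2 km/s

d = 1/p = 1/0.008860″ = 112.87 pc.
μ = 64.44 mas/yr = 0.06444 ″/yr.
v_t = 4.740 μ d = 4.740 × 0.06444 × 112.87 = 34.476 km/s.
v = √(v_r² + v_t²) = √(91.91² + 34.476²) = √9636.04 = 98.163 km/s.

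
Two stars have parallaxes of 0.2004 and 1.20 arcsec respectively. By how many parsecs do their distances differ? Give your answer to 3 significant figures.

d_A = 1/0.2004″ = 4.99 pc; d_B = 1/1.200″ = 0.83333 pc.
|d_B − d_A| = |0.83333 − 4.99| = 4.1567 pc.

4.16 pc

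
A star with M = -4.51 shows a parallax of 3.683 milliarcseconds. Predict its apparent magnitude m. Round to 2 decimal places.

m = 2.66

d = 1/p = 1/0.003683″ = 271.52 pc.
m − M = 5 log₁₀ d − 5 = 5 log₁₀(271.52) − 5 = 12.1690 − 5 = 7.1690.
m = M + (m − M) = -4.51 + 7.1690 = 2.66.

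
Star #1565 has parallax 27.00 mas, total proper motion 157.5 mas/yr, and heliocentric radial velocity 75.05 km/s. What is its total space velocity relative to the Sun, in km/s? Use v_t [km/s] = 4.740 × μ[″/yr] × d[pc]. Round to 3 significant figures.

d = 1/p = 1/0.02700″ = 37.037 pc.
μ = 157.5 mas/yr = 0.1575 ″/yr.
v_t = 4.740 μ d = 4.740 × 0.1575 × 37.037 = 27.65 km/s.
v = √(v_r² + v_t²) = √(75.05² + 27.65²) = √6397.03 = 79.981 km/s.

80.0 km/s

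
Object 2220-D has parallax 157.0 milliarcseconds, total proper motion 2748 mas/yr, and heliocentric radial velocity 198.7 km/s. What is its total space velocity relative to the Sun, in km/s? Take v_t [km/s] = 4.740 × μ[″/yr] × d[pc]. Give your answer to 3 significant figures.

d = 1/p = 1/0.1570″ = 6.3694 pc.
μ = 2748 mas/yr = 2.748 ″/yr.
v_t = 4.740 μ d = 4.740 × 2.748 × 6.3694 = 82.965 km/s.
v = √(v_r² + v_t²) = √(198.7² + 82.965²) = √46364.9 = 215.33 km/s.

215 km/s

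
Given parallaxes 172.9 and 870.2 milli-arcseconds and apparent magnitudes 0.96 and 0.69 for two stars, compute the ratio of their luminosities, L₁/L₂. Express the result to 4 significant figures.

d₁ = 1/p₁ = 1/0.1729″ = 5.7837 pc; d₂ = 1/p₂ = 1/0.8702″ = 1.1492 pc.
M₁ = m₁ − 5 log₁₀ d₁ + 5 = 0.96 − 3.8110 + 5 = 2.1490.
M₂ = 0.69 − 0.3020 + 5 = 5.3880.
L₁/L₂ = 10^(0.4(M₂ − M₁)) = 10^(0.4 × 3.2390) = 10^1.29560 = 19.751.

L₁/L₂ = 19.75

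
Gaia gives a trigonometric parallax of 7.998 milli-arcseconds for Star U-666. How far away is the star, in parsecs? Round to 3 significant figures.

125 pc

p = 7.998 milli-arcseconds = 0.007998 arcsec.
d = 1/p = 1/0.007998 = 125.03 pc.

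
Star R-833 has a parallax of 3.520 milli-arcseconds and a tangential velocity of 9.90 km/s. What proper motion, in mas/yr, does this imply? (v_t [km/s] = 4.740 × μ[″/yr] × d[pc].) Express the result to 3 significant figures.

d = 1/p = 1/0.003520″ = 284.09 pc.
μ = v_t / (4.74 d) = 9.90 / (4.74 × 284.09) = 9.90 / 1346.6 = 0.0073518 ″/yr = 7.3518 mas/yr.

7.35 mas/yr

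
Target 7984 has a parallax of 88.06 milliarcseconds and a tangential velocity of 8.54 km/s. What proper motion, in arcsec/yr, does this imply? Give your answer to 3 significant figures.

0.159 arcsec/yr

d = 1/p = 1/0.08806″ = 11.356 pc.
μ = v_t / (4.74 d) = 8.54 / (4.74 × 11.356) = 8.54 / 53.827 = 0.15866 ″/yr.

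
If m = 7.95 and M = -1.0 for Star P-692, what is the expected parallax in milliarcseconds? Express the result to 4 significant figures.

m − M = 7.95 − (-1.0) = 8.95.
d = 10^((m−M)/5 + 1) = 10^2.790 = 616.6 pc.
p = 1/d = 1/616.6 = 0.0016218 arcsec = 1.6218 mas.

1.622 mas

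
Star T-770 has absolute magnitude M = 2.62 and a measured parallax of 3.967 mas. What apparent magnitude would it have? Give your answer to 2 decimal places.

m = 9.63

d = 1/p = 1/0.003967″ = 252.08 pc.
m − M = 5 log₁₀ d − 5 = 5 log₁₀(252.08) − 5 = 12.0077 − 5 = 7.0077.
m = M + (m − M) = 2.62 + 7.0077 = 9.63.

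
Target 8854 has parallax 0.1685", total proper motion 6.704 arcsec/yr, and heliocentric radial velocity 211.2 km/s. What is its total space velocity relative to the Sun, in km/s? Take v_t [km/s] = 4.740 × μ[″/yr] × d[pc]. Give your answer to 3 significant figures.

283 km/s

d = 1/p = 1/0.1685″ = 5.9347 pc.
v_t = 4.740 μ d = 4.740 × 6.704 × 5.9347 = 188.59 km/s.
v = √(v_r² + v_t²) = √(211.2² + 188.59²) = √80171.6 = 283.15 km/s.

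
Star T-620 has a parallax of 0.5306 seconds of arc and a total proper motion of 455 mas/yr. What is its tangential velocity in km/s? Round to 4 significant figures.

d = 1/p = 1/0.5306″ = 1.8847 pc.
μ = 455 mas/yr = 0.455 ″/yr.
v_t = 4.74 × μ × d = 4.74 × 0.455 × 1.8847 = 4.0647 km/s.

4.065 km/s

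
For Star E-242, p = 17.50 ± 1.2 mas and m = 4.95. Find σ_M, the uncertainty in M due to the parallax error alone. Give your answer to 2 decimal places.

M = m − 5 log₁₀ d + 5 = m + 5 log₁₀ p + 5, so ∂M/∂p = 5/(p ln 10).
σ_M = (5/ln 10) · (σ_p/p) = 2.1715 × 1.2/17.50 = 2.1715 × 0.068571 = 0.1489.

σ_M = 0.15 mag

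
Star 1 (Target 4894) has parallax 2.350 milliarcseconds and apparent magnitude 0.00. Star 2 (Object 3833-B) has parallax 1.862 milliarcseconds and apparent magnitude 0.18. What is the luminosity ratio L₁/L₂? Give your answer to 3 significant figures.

d₁ = 1/p₁ = 1/0.002350″ = 425.53 pc; d₂ = 1/p₂ = 1/0.001862″ = 537.06 pc.
M₁ = m₁ − 5 log₁₀ d₁ + 5 = 0.00 − 13.1447 + 5 = -8.1447.
M₂ = 0.18 − 13.6501 + 5 = -8.4701.
L₁/L₂ = 10^(0.4(M₂ − M₁)) = 10^(0.4 × (-0.3254)) = 10^(-0.13016) = 0.74104.

L₁/L₂ = 0.741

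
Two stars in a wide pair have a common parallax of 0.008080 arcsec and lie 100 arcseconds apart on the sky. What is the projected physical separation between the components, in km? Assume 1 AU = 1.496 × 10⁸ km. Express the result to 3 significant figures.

1.85 × 10^12 km

d = 1/p = 1/0.008080″ = 123.76 pc.
At distance d (pc), an angle of θ arcsec spans θ·d AU: s = 100 × 123.76 = 12376 AU.
= 12376 × 1.496 × 10⁸ km = 1.8514 × 10^12 km.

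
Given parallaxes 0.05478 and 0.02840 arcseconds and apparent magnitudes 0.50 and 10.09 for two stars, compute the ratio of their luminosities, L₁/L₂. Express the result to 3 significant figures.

L₁/L₂ = 1840

d₁ = 1/p₁ = 1/0.05478″ = 18.255 pc; d₂ = 1/p₂ = 1/0.02840″ = 35.211 pc.
M₁ = m₁ − 5 log₁₀ d₁ + 5 = 0.50 − 6.3069 + 5 = -0.8069.
M₂ = 10.09 − 7.7334 + 5 = 7.3566.
L₁/L₂ = 10^(0.4(M₂ − M₁)) = 10^(0.4 × 8.1635) = 10^3.26540 = 1842.5.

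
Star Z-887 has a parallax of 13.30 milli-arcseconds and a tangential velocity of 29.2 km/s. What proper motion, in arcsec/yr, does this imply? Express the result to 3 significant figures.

d = 1/p = 1/0.01330″ = 75.188 pc.
μ = v_t / (4.74 d) = 29.2 / (4.74 × 75.188) = 29.2 / 356.39 = 0.081933 ″/yr.

0.0819 arcsec/yr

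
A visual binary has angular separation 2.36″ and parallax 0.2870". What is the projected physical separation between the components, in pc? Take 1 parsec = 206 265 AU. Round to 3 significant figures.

3.99 × 10^-5 pc

d = 1/p = 1/0.2870″ = 3.4843 pc.
At distance d (pc), an angle of θ arcsec spans θ·d AU: s = 2.36 × 3.4843 = 8.2229 AU.
= 8.2229 / 206265 = 3.9866 × 10^-5 pc.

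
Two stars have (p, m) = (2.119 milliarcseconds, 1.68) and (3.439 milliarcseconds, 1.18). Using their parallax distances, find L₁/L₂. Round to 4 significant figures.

d₁ = 1/p₁ = 1/0.002119″ = 471.92 pc; d₂ = 1/p₂ = 1/0.003439″ = 290.78 pc.
M₁ = m₁ − 5 log₁₀ d₁ + 5 = 1.68 − 13.3693 + 5 = -6.6893.
M₂ = 1.18 − 12.3178 + 5 = -6.1378.
L₁/L₂ = 10^(0.4(M₂ − M₁)) = 10^(0.4 × 0.5515) = 10^0.22060 = 1.6619.

L₁/L₂ = 1.662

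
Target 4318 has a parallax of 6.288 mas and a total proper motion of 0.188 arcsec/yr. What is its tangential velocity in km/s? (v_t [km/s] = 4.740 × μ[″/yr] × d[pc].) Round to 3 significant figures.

d = 1/p = 1/0.006288″ = 159.03 pc.
v_t = 4.74 × μ × d = 4.74 × 0.188 × 159.03 = 141.71 km/s.

142 km/s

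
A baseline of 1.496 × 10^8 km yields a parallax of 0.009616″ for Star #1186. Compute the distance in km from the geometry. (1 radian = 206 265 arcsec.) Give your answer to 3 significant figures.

θ = 0.009616″ = 0.009616/206265 = 4.6620 × 10^-8 rad.
d = B/θ = (1.496 × 10^8) / (4.6620 × 10^-8) = 3.2089 × 10^15 km.

3.21 × 10^15 km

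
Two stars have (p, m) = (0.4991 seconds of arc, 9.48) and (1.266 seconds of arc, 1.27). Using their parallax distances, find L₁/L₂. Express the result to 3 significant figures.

d₁ = 1/p₁ = 1/0.4991″ = 2.0036 pc; d₂ = 1/p₂ = 1/1.266″ = 0.78989 pc.
M₁ = m₁ − 5 log₁₀ d₁ + 5 = 9.48 − 1.5091 + 5 = 12.9709.
M₂ = 1.27 − (-0.5122) + 5 = 6.7822.
L₁/L₂ = 10^(0.4(M₂ − M₁)) = 10^(0.4 × (-6.1887)) = 10^(-2.47548) = 0.003346.

L₁/L₂ = 0.00335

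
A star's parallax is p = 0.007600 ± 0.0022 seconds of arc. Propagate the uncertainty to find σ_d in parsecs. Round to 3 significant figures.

38.1 pc

d = 1/p, so σ_d = σ_p / p².
σ_d = 0.00220 / (0.007600)² = 0.00220 / 0.00005776 = 38.089 pc.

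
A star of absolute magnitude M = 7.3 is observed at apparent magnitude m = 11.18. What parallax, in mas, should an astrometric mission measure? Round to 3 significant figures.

m − M = 11.18 − 7.3 = 3.88.
d = 10^((m−M)/5 + 1) = 10^1.776 = 59.704 pc.
p = 1/d = 1/59.704 = 0.016749 arcsec = 16.749 mas.

16.7 mas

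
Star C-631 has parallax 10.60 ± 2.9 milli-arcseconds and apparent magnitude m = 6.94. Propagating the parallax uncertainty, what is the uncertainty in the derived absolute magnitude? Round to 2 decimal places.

M = m − 5 log₁₀ d + 5 = m + 5 log₁₀ p + 5, so ∂M/∂p = 5/(p ln 10).
σ_M = (5/ln 10) · (σ_p/p) = 2.1715 × 2.9/10.60 = 2.1715 × 0.27358 = 0.59408.

σ_M = 0.59 mag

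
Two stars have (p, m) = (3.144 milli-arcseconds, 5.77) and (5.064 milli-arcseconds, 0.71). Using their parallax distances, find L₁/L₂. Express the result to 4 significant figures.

L₁/L₂ = 0.02455

d₁ = 1/p₁ = 1/0.003144″ = 318.07 pc; d₂ = 1/p₂ = 1/0.005064″ = 197.47 pc.
M₁ = m₁ − 5 log₁₀ d₁ + 5 = 5.77 − 12.5126 + 5 = -1.7426.
M₂ = 0.71 − 11.4775 + 5 = -5.7675.
L₁/L₂ = 10^(0.4(M₂ − M₁)) = 10^(0.4 × (-4.0249)) = 10^(-1.60996) = 0.024549.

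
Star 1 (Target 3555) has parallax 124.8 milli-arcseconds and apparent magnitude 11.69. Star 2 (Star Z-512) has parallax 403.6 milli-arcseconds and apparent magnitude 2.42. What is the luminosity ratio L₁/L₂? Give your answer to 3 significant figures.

d₁ = 1/p₁ = 1/0.1248″ = 8.0128 pc; d₂ = 1/p₂ = 1/0.4036″ = 2.4777 pc.
M₁ = m₁ − 5 log₁₀ d₁ + 5 = 11.69 − 4.5189 + 5 = 12.1711.
M₂ = 2.42 − 1.9702 + 5 = 5.4498.
L₁/L₂ = 10^(0.4(M₂ − M₁)) = 10^(0.4 × (-6.7213)) = 10^(-2.68852) = 0.0020487.

L₁/L₂ = 0.00205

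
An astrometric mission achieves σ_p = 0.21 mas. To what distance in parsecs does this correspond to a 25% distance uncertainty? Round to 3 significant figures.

σ_d/d = σ_p/p, so the condition is σ_p/p ≤ 0.25, i.e. p ≥ σ_p/0.25.
p_min = 0.21/0.25 = 0.84 mas = 0.00084 arcsec.
d_max = 1/p_min = 1/0.00084 = 1190.5 pc.

1190 pc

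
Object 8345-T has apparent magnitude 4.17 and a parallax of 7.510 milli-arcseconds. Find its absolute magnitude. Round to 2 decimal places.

M = -1.45

d = 1/p = 1/0.007510″ = 133.16 pc.
m − M = 5 log₁₀(133.16) − 5 = 10.6219 − 5 = 5.6219.
M = m − (m − M) = 4.17 − 5.6219 = -1.45.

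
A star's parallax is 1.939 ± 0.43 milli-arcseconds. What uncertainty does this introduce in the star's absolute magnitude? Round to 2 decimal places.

M = m − 5 log₁₀ d + 5 = m + 5 log₁₀ p + 5, so ∂M/∂p = 5/(p ln 10).
σ_M = (5/ln 10) · (σ_p/p) = 2.1715 × 0.43/1.939 = 2.1715 × 0.22176 = 0.48155.

σ_M = 0.48 mag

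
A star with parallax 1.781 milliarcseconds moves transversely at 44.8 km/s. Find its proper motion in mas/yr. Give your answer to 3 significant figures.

d = 1/p = 1/0.001781″ = 561.48 pc.
μ = v_t / (4.74 d) = 44.8 / (4.74 × 561.48) = 44.8 / 2661.4 = 0.016833 ″/yr = 16.833 mas/yr.

16.8 mas/yr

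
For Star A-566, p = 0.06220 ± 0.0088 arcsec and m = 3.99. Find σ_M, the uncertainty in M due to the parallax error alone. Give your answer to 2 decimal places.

σ_M = 0.31 mag

M = m − 5 log₁₀ d + 5 = m + 5 log₁₀ p + 5, so ∂M/∂p = 5/(p ln 10).
σ_M = (5/ln 10) · (σ_p/p) = 2.1715 × 0.0088/0.06220 = 2.1715 × 0.14148 = 0.30722.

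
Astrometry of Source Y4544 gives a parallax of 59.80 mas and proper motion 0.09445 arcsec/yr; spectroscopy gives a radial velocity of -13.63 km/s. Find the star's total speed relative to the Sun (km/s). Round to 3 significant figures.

15.6 km/s

d = 1/p = 1/0.05980″ = 16.722 pc.
v_t = 4.740 μ d = 4.740 × 0.09445 × 16.722 = 7.4863 km/s.
v = √(v_r² + v_t²) = √((-13.63)² + 7.4863²) = √241.822 = 15.551 km/s.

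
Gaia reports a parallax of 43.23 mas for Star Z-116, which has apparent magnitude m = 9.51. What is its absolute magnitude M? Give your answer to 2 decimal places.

d = 1/p = 1/0.04323″ = 23.132 pc.
m − M = 5 log₁₀(23.132) − 5 = 6.8211 − 5 = 1.8211.
M = m − (m − M) = 9.51 − 1.8211 = 7.69.

M = 7.69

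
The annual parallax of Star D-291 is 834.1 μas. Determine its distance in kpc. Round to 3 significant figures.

1.20 kpc

p = 834.1 μas = 0.0008341 arcsec.
d = 1/p = 1/0.0008341 = 1198.9 pc.
= 1.1989 kpc.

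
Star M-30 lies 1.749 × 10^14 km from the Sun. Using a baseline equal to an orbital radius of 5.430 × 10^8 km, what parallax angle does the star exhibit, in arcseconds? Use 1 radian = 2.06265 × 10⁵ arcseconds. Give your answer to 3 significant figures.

θ ≈ B/d = (5.430 × 10^8) / (1.749 × 10^14) = 3.1046 × 10^-6 rad.
In arcseconds: 3.1046 × 10^-6 × 206265 = 0.64037″.

0.640 arcsec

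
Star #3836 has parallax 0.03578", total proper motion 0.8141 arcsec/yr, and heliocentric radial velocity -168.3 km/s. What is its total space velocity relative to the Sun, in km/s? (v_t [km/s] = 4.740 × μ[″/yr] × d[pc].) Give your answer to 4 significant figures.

199.9 km/s

d = 1/p = 1/0.03578″ = 27.949 pc.
v_t = 4.740 μ d = 4.740 × 0.8141 × 27.949 = 107.85 km/s.
v = √(v_r² + v_t²) = √((-168.3)² + 107.85²) = √39956.5 = 199.89 km/s.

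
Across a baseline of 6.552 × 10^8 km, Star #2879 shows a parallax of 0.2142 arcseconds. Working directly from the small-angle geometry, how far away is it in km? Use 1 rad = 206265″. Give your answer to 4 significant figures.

6.309 × 10^14 km

θ = 0.2142″ = 0.2142/206265 = 1.0385 × 10^-6 rad.
d = B/θ = (6.552 × 10^8) / (1.0385 × 10^-6) = 6.3091 × 10^14 km.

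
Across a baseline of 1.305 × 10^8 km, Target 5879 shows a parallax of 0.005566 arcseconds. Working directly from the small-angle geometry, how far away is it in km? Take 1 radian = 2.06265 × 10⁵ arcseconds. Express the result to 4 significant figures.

4.836 × 10^15 km

θ = 0.005566″ = 0.005566/206265 = 2.6985 × 10^-8 rad.
d = B/θ = (1.305 × 10^8) / (2.6985 × 10^-8) = 4.8360 × 10^15 km.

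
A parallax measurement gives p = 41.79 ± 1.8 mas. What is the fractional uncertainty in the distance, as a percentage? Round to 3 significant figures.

For d = 1/p, |σ_d/d| = |σ_p/p|.
σ_p/p = 1.8 / 41.79 = 0.043073 = 4.3073%.

4.31%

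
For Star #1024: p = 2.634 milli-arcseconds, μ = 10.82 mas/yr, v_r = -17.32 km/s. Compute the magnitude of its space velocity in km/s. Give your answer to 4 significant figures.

26.06 km/s

d = 1/p = 1/0.002634″ = 379.65 pc.
μ = 10.82 mas/yr = 0.01082 ″/yr.
v_t = 4.740 μ d = 4.740 × 0.01082 × 379.65 = 19.471 km/s.
v = √(v_r² + v_t²) = √((-17.32)² + 19.471²) = √679.102 = 26.06 km/s.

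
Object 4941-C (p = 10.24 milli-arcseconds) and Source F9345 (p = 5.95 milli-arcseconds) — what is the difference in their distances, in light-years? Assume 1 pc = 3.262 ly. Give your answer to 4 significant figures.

d_A = 1/0.01024″ = 97.656 pc; d_B = 1/0.005950″ = 168.07 pc.
|d_B − d_A| = |168.07 − 97.656| = 70.414 pc = 70.414 × 3.262 ly = 229.69 ly.

229.7 ly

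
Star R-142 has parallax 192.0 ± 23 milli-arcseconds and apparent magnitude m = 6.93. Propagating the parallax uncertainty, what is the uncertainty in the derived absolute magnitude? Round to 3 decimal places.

M = m − 5 log₁₀ d + 5 = m + 5 log₁₀ p + 5, so ∂M/∂p = 5/(p ln 10).
σ_M = (5/ln 10) · (σ_p/p) = 2.1715 × 23/192.0 = 2.1715 × 0.11979 = 0.26012.

σ_M = 0.260 mag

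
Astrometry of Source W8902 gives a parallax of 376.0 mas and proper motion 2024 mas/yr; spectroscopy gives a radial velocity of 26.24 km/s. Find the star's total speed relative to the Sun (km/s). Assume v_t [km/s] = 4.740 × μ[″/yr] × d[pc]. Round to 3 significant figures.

36.6 km/s

d = 1/p = 1/0.3760″ = 2.6596 pc.
μ = 2024 mas/yr = 2.024 ″/yr.
v_t = 4.740 μ d = 4.740 × 2.024 × 2.6596 = 25.516 km/s.
v = √(v_r² + v_t²) = √(26.24² + 25.516²) = √1339.6 = 36.601 km/s.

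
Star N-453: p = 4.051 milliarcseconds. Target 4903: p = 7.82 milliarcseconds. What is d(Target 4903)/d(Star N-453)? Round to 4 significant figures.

Since d = 1/p, d_B/d_A = p_A/p_B.
= 4.051 / 7.82 = 0.51803.

0.5180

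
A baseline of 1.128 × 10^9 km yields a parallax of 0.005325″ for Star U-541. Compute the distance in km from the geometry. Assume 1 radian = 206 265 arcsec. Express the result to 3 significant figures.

4.37 × 10^16 km

θ = 0.005325″ = 0.005325/206265 = 2.5816 × 10^-8 rad.
d = B/θ = (1.128 × 10^9) / (2.5816 × 10^-8) = 4.3694 × 10^16 km.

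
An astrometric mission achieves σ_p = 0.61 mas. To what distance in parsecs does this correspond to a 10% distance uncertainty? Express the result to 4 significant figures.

σ_d/d = σ_p/p, so the condition is σ_p/p ≤ 0.10, i.e. p ≥ σ_p/0.10.
p_min = 0.61/0.10 = 6.1 mas = 0.0061 arcsec.
d_max = 1/p_min = 1/0.0061 = 163.93 pc.

163.9 pc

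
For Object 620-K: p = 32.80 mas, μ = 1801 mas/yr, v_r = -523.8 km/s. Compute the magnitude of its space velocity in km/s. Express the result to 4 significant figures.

584.9 km/s

d = 1/p = 1/0.03280″ = 30.488 pc.
μ = 1801 mas/yr = 1.801 ″/yr.
v_t = 4.740 μ d = 4.740 × 1.801 × 30.488 = 260.27 km/s.
v = √(v_r² + v_t²) = √((-523.8)² + 260.27²) = √342107 = 584.9 km/s.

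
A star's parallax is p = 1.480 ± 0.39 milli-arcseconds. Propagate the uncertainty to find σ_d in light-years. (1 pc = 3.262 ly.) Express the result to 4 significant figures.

580.8 ly

d = 1/p, so σ_d = σ_p / p².
σ_d = 0.000390 / (0.001480)² = 0.000390 / 0.0000021904 = 178.05 pc = 178.05 × 3.262 ly = 580.8 ly.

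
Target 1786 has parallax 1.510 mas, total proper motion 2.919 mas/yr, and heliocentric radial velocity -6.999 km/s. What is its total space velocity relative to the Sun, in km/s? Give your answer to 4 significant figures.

11.53 km/s

d = 1/p = 1/0.001510″ = 662.25 pc.
μ = 2.919 mas/yr = 0.002919 ″/yr.
v_t = 4.740 μ d = 4.740 × 0.002919 × 662.25 = 9.1629 km/s.
v = √(v_r² + v_t²) = √((-6.999)² + 9.1629²) = √132.945 = 11.53 km/s.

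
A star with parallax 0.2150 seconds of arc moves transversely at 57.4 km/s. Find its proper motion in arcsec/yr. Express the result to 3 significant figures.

2.60 arcsec/yr

d = 1/p = 1/0.2150″ = 4.6512 pc.
μ = v_t / (4.74 d) = 57.4 / (4.74 × 4.6512) = 57.4 / 22.047 = 2.6035 ″/yr.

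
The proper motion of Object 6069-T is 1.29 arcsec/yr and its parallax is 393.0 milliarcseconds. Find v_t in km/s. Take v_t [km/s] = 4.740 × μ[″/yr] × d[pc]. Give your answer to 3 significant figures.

15.6 km/s

d = 1/p = 1/0.3930″ = 2.5445 pc.
v_t = 4.74 × μ × d = 4.74 × 1.29 × 2.5445 = 15.559 km/s.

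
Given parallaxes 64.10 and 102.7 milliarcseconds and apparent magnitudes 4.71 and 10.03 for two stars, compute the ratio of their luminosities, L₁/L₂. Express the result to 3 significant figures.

d₁ = 1/p₁ = 1/0.06410″ = 15.601 pc; d₂ = 1/p₂ = 1/0.1027″ = 9.7371 pc.
M₁ = m₁ − 5 log₁₀ d₁ + 5 = 4.71 − 5.9658 + 5 = 3.7442.
M₂ = 10.03 − 4.9421 + 5 = 10.0879.
L₁/L₂ = 10^(0.4(M₂ − M₁)) = 10^(0.4 × 6.3437) = 10^2.53748 = 344.73.

L₁/L₂ = 345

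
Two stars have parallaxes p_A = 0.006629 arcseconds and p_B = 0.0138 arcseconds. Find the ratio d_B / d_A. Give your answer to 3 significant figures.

Since d = 1/p, d_B/d_A = p_A/p_B.
= 0.006629 / 0.0138 = 0.48036.

0.480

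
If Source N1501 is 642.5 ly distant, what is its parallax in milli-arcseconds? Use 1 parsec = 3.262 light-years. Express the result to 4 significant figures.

d = 642.5 ly ÷ 3.262 = 196.97 pc.
p = 1/d = 1/196.97 = 0.0050769 arcsec.
= 0.0050769 × 1000 = 5.0769 mas.

5.077 mas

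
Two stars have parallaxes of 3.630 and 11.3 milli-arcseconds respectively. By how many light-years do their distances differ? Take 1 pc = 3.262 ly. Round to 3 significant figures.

610 ly

d_A = 1/0.003630″ = 275.48 pc; d_B = 1/0.01130″ = 88.496 pc.
|d_B − d_A| = |88.496 − 275.48| = 186.98 pc = 186.98 × 3.262 ly = 609.93 ly.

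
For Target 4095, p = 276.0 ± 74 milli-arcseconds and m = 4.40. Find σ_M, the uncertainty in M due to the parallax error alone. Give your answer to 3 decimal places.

σ_M = 0.582 mag

M = m − 5 log₁₀ d + 5 = m + 5 log₁₀ p + 5, so ∂M/∂p = 5/(p ln 10).
σ_M = (5/ln 10) · (σ_p/p) = 2.1715 × 74/276.0 = 2.1715 × 0.26812 = 0.58222.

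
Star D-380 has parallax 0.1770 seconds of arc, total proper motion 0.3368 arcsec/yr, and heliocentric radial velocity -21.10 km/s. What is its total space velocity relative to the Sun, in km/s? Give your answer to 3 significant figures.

22.9 km/s

d = 1/p = 1/0.1770″ = 5.6497 pc.
v_t = 4.740 μ d = 4.740 × 0.3368 × 5.6497 = 9.0194 km/s.
v = √(v_r² + v_t²) = √((-21.10)² + 9.0194²) = √526.56 = 22.947 km/s.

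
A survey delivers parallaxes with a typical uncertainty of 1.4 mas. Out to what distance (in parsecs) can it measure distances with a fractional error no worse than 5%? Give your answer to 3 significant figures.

σ_d/d = σ_p/p, so the condition is σ_p/p ≤ 0.05, i.e. p ≥ σ_p/0.05.
p_min = 1.4/0.05 = 28 mas = 0.028 arcsec.
d_max = 1/p_min = 1/0.028 = 35.714 pc.

35.7 pc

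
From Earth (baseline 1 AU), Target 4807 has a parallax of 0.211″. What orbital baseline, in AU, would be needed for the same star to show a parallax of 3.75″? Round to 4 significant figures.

17.77 AU

Parallax scales linearly with baseline: p ∝ B, so B = p_target / p_Earth × 1 AU.
B = 3.75 / 0.211 = 17.773 AU.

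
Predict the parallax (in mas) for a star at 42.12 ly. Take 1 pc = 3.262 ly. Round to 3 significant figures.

d = 42.12 ly ÷ 3.262 = 12.912 pc.
p = 1/d = 1/12.912 = 0.077447 arcsec.
= 0.077447 × 1000 = 77.447 mas.

77.4 mas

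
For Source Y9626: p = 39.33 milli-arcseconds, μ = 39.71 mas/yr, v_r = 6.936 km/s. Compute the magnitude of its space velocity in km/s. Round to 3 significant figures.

d = 1/p = 1/0.03933″ = 25.426 pc.
μ = 39.71 mas/yr = 0.03971 ″/yr.
v_t = 4.740 μ d = 4.740 × 0.03971 × 25.426 = 4.7858 km/s.
v = √(v_r² + v_t²) = √(6.936² + 4.7858²) = √71.012 = 8.4269 km/s.

8.43 km/s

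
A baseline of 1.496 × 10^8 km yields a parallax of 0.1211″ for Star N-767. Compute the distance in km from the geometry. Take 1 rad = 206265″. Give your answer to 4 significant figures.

θ = 0.1211″ = 0.1211/206265 = 5.8711 × 10^-7 rad.
d = B/θ = (1.496 × 10^8) / (5.8711 × 10^-7) = 2.5481 × 10^14 km.

2.548 × 10^14 km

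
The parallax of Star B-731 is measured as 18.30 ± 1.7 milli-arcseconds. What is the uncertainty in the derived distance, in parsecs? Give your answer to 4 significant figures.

d = 1/p, so σ_d = σ_p / p².
σ_d = 0.00170 / (0.01830)² = 0.00170 / 0.00033489 = 5.0763 pc.

5.076 pc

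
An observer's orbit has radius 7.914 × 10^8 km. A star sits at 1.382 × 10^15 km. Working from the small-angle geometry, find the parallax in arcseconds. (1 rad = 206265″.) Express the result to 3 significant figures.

θ ≈ B/d = (7.914 × 10^8) / (1.382 × 10^15) = 5.7265 × 10^-7 rad.
In arcseconds: 5.7265 × 10^-7 × 206265 = 0.11812″.

0.118 arcsec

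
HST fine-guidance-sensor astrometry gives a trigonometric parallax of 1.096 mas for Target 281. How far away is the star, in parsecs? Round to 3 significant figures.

912 pc

p = 1.096 mas = 0.001096 arcsec.
d = 1/p = 1/0.001096 = 912.41 pc.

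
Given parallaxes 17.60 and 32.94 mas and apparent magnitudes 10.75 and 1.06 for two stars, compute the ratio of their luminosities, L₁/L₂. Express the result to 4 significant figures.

L₁/L₂ = 0.0004660

d₁ = 1/p₁ = 1/0.01760″ = 56.818 pc; d₂ = 1/p₂ = 1/0.03294″ = 30.358 pc.
M₁ = m₁ − 5 log₁₀ d₁ + 5 = 10.75 − 8.7724 + 5 = 6.9776.
M₂ = 1.06 − 7.4114 + 5 = -1.3514.
L₁/L₂ = 10^(0.4(M₂ − M₁)) = 10^(0.4 × (-8.3290)) = 10^(-3.33160) = 0.00046602.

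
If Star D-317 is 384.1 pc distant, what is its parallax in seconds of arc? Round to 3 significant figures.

p = 1/d = 1/384.1 = 0.0026035 arcsec.

0.00260 arcsec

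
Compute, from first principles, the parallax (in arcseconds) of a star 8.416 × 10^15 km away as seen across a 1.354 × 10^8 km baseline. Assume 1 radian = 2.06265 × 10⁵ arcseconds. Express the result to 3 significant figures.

θ ≈ B/d = (1.354 × 10^8) / (8.416 × 10^15) = 1.6088 × 10^-8 rad.
In arcseconds: 1.6088 × 10^-8 × 206265 = 0.0033184″.

0.00332 arcsec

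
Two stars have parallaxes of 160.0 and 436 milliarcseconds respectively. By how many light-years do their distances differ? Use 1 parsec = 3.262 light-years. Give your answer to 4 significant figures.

12.91 ly

d_A = 1/0.1600″ = 6.25 pc; d_B = 1/0.4360″ = 2.2936 pc.
|d_B − d_A| = |2.2936 − 6.25| = 3.9564 pc = 3.9564 × 3.262 ly = 12.906 ly.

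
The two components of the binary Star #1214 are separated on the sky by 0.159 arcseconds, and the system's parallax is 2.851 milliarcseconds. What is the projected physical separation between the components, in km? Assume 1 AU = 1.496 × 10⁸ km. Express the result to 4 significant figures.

8.343 × 10^9 km

d = 1/p = 1/0.002851″ = 350.75 pc.
At distance d (pc), an angle of θ arcsec spans θ·d AU: s = 0.159 × 350.75 = 55.769 AU.
= 55.769 × 1.496 × 10⁸ km = 8.3430 × 10^9 km.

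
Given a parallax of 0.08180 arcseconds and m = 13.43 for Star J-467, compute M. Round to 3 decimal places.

d = 1/p = 1/0.08180″ = 12.225 pc.
m − M = 5 log₁₀(12.225) − 5 = 5.4362 − 5 = 0.4362.
M = m − (m − M) = 13.43 − 0.4362 = 12.994.

M = 12.994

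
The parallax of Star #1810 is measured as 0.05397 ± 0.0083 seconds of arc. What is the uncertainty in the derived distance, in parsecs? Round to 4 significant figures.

2.850 pc

d = 1/p, so σ_d = σ_p / p².
σ_d = 0.00830 / (0.05397)² = 0.00830 / 0.0029128 = 2.8495 pc.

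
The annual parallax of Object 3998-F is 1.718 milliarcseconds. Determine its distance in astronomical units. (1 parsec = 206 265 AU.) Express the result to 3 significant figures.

1.20 × 10^8 AU

p = 1.718 milliarcseconds = 0.001718 arcsec.
d = 1/p = 1/0.001718 = 582.07 pc.
In AU: 582.07 × 206265 = 1.2006 × 10^8 AU.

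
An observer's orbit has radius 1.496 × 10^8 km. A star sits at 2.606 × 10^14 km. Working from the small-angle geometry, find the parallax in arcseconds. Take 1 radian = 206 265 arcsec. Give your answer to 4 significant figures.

θ ≈ B/d = (1.496 × 10^8) / (2.606 × 10^14) = 5.7406 × 10^-7 rad.
In arcseconds: 5.7406 × 10^-7 × 206265 = 0.11841″.

0.1184 arcsec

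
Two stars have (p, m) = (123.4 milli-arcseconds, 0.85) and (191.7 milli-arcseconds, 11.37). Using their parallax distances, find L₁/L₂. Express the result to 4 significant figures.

L₁/L₂ = 38960

d₁ = 1/p₁ = 1/0.1234″ = 8.1037 pc; d₂ = 1/p₂ = 1/0.1917″ = 5.2165 pc.
M₁ = m₁ − 5 log₁₀ d₁ + 5 = 0.85 − 4.5434 + 5 = 1.3066.
M₂ = 11.37 − 3.5869 + 5 = 12.7831.
L₁/L₂ = 10^(0.4(M₂ − M₁)) = 10^(0.4 × 11.4765) = 10^4.59060 = 38958.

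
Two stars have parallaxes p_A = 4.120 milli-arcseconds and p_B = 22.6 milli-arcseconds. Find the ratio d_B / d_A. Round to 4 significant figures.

0.1823

Since d = 1/p, d_B/d_A = p_A/p_B.
= 4.120 / 22.6 = 0.1823.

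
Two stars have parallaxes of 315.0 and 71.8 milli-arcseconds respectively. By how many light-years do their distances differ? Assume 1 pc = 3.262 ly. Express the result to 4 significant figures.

35.08 ly

d_A = 1/0.3150″ = 3.1746 pc; d_B = 1/0.07180″ = 13.928 pc.
|d_B − d_A| = |13.928 − 3.1746| = 10.753 pc = 10.753 × 3.262 ly = 35.076 ly.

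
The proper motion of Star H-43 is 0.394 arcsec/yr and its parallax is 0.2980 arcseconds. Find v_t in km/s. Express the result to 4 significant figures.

6.267 km/s

d = 1/p = 1/0.2980″ = 3.3557 pc.
v_t = 4.74 × μ × d = 4.74 × 0.394 × 3.3557 = 6.267 km/s.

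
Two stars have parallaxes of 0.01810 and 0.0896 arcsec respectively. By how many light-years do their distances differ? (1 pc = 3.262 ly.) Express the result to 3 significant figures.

144 ly

d_A = 1/0.01810″ = 55.249 pc; d_B = 1/0.08960″ = 11.161 pc.
|d_B − d_A| = |11.161 − 55.249| = 44.088 pc = 44.088 × 3.262 ly = 143.82 ly.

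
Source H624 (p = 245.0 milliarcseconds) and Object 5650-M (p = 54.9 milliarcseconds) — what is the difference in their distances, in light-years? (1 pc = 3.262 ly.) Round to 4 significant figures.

46.10 ly

d_A = 1/0.2450″ = 4.0816 pc; d_B = 1/0.05490″ = 18.215 pc.
|d_B − d_A| = |18.215 − 4.0816| = 14.133 pc = 14.133 × 3.262 ly = 46.102 ly.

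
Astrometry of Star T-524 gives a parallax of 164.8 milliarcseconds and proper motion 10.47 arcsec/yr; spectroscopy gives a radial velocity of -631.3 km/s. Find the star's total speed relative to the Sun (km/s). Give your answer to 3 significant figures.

699 km/s

d = 1/p = 1/0.1648″ = 6.068 pc.
v_t = 4.740 μ d = 4.740 × 10.47 × 6.068 = 301.14 km/s.
v = √(v_r² + v_t²) = √((-631.3)² + 301.14²) = √489225 = 699.45 km/s.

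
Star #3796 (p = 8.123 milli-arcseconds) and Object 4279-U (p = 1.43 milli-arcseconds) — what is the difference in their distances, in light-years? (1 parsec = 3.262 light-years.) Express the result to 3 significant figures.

1880 ly

d_A = 1/0.008123″ = 123.11 pc; d_B = 1/0.001430″ = 699.3 pc.
|d_B − d_A| = |699.3 − 123.11| = 576.19 pc = 576.19 × 3.262 ly = 1879.5 ly.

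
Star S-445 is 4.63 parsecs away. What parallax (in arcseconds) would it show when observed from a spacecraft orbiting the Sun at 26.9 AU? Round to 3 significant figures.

p (arcsec) = B (AU) / d (pc).
p = 26.9 / 4.63 = 5.8099 arcsec.

5.81 arcsec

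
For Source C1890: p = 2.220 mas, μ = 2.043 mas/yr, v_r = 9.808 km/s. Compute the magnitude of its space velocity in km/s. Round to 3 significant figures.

d = 1/p = 1/0.002220″ = 450.45 pc.
μ = 2.043 mas/yr = 0.002043 ″/yr.
v_t = 4.740 μ d = 4.740 × 0.002043 × 450.45 = 4.3621 km/s.
v = √(v_r² + v_t²) = √(9.808² + 4.3621²) = √115.225 = 10.734 km/s.

10.7 km/s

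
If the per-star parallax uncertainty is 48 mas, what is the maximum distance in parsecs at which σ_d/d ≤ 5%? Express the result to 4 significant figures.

1.042 pc

σ_d/d = σ_p/p, so the condition is σ_p/p ≤ 0.05, i.e. p ≥ σ_p/0.05.
p_min = 48/0.05 = 960 mas = 0.96 arcsec.
d_max = 1/p_min = 1/0.96 = 1.0417 pc.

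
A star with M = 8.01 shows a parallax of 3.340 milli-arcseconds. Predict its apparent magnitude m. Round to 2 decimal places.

m = 15.39

d = 1/p = 1/0.003340″ = 299.4 pc.
m − M = 5 log₁₀ d − 5 = 5 log₁₀(299.4) − 5 = 12.3813 − 5 = 7.3813.
m = M + (m − M) = 8.01 + 7.3813 = 15.39.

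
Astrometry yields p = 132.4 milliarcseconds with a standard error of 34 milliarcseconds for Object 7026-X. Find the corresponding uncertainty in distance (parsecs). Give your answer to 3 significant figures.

1.94 pc

d = 1/p, so σ_d = σ_p / p².
σ_d = 0.0340 / (0.1324)² = 0.0340 / 0.01753 = 1.9395 pc.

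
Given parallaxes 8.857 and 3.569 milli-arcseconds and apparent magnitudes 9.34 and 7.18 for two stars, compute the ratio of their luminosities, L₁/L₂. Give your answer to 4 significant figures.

d₁ = 1/p₁ = 1/0.008857″ = 112.91 pc; d₂ = 1/p₂ = 1/0.003569″ = 280.19 pc.
M₁ = m₁ − 5 log₁₀ d₁ + 5 = 9.34 − 10.2637 + 5 = 4.0763.
M₂ = 7.18 − 12.2373 + 5 = -0.0573.
L₁/L₂ = 10^(0.4(M₂ − M₁)) = 10^(0.4 × (-4.1336)) = 10^(-1.65344) = 0.022211.

L₁/L₂ = 0.02221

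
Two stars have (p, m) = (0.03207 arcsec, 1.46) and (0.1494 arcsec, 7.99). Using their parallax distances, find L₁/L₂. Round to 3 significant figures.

L₁/L₂ = 8880

d₁ = 1/p₁ = 1/0.03207″ = 31.182 pc; d₂ = 1/p₂ = 1/0.1494″ = 6.6934 pc.
M₁ = m₁ − 5 log₁₀ d₁ + 5 = 1.46 − 7.4695 + 5 = -1.0095.
M₂ = 7.99 − 4.1282 + 5 = 8.8618.
L₁/L₂ = 10^(0.4(M₂ − M₁)) = 10^(0.4 × 9.8713) = 10^3.94852 = 8882.2.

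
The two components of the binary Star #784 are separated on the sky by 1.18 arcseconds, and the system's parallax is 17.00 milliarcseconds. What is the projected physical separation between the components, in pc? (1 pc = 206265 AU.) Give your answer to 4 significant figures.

d = 1/p = 1/0.01700″ = 58.824 pc.
At distance d (pc), an angle of θ arcsec spans θ·d AU: s = 1.18 × 58.824 = 69.412 AU.
= 69.412 / 206265 = 0.00033652 pc.

0.0003365 pc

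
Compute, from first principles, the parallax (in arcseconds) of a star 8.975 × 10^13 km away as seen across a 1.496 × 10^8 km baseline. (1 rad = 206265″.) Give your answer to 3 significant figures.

0.344 arcsec

θ ≈ B/d = (1.496 × 10^8) / (8.975 × 10^13) = 1.6669 × 10^-6 rad.
In arcseconds: 1.6669 × 10^-6 × 206265 = 0.34382″.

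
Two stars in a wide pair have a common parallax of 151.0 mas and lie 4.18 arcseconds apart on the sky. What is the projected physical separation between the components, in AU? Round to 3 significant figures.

d = 1/p = 1/0.1510″ = 6.6225 pc.
At distance d (pc), an angle of θ arcsec spans θ·d AU: s = 4.18 × 6.6225 = 27.682 AU.

27.7 AU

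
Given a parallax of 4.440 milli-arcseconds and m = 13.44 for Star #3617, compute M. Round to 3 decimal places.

d = 1/p = 1/0.004440″ = 225.23 pc.
m − M = 5 log₁₀(225.23) − 5 = 11.7631 − 5 = 6.7631.
M = m − (m − M) = 13.44 − 6.7631 = 6.677.

M = 6.677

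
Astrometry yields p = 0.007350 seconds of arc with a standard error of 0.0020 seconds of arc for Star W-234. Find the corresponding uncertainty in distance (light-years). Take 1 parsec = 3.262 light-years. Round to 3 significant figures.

121 ly

d = 1/p, so σ_d = σ_p / p².
σ_d = 0.00200 / (0.007350)² = 0.00200 / 0.000054023 = 37.021 pc = 37.021 × 3.262 ly = 120.76 ly.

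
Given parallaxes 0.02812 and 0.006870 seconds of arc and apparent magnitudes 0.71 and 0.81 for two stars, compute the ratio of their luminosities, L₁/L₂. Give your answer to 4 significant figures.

d₁ = 1/p₁ = 1/0.02812″ = 35.562 pc; d₂ = 1/p₂ = 1/0.006870″ = 145.56 pc.
M₁ = m₁ − 5 log₁₀ d₁ + 5 = 0.71 − 7.7549 + 5 = -2.0449.
M₂ = 0.81 − 10.8152 + 5 = -5.0052.
L₁/L₂ = 10^(0.4(M₂ − M₁)) = 10^(0.4 × (-2.9603)) = 10^(-1.18412) = 0.065446.

L₁/L₂ = 0.06545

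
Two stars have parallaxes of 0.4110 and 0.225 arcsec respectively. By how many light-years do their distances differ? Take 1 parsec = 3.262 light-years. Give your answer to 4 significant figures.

6.561 ly

d_A = 1/0.4110″ = 2.4331 pc; d_B = 1/0.2250″ = 4.4444 pc.
|d_B − d_A| = |4.4444 − 2.4331| = 2.0113 pc = 2.0113 × 3.262 ly = 6.5609 ly.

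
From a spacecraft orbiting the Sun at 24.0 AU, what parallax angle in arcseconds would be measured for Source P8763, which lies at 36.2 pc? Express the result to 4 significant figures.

0.6630 arcsec

p (arcsec) = B (AU) / d (pc).
p = 24.0 / 36.2 = 0.66298 arcsec.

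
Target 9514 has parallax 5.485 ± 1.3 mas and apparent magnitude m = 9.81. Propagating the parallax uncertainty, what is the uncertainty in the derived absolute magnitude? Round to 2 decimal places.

M = m − 5 log₁₀ d + 5 = m + 5 log₁₀ p + 5, so ∂M/∂p = 5/(p ln 10).
σ_M = (5/ln 10) · (σ_p/p) = 2.1715 × 1.3/5.485 = 2.1715 × 0.23701 = 0.51467.

σ_M = 0.51 mag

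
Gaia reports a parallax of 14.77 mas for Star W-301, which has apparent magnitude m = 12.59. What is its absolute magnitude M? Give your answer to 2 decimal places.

M = 8.44

d = 1/p = 1/0.01477″ = 67.705 pc.
m − M = 5 log₁₀(67.705) − 5 = 9.1531 − 5 = 4.1531.
M = m − (m − M) = 12.59 − 4.1531 = 8.44.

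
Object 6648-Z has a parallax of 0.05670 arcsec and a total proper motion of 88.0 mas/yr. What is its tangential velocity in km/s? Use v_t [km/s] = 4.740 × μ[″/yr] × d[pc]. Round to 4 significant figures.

7.357 km/s

d = 1/p = 1/0.05670″ = 17.637 pc.
μ = 88.0 mas/yr = 0.0880 ″/yr.
v_t = 4.74 × μ × d = 4.74 × 0.0880 × 17.637 = 7.3567 km/s.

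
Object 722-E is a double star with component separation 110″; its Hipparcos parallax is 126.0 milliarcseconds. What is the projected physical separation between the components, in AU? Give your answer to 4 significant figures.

873.0 AU

d = 1/p = 1/0.1260″ = 7.9365 pc.
At distance d (pc), an angle of θ arcsec spans θ·d AU: s = 110 × 7.9365 = 873.02 AU.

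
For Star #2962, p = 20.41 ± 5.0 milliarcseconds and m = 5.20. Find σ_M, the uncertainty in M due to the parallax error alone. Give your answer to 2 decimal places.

M = m − 5 log₁₀ d + 5 = m + 5 log₁₀ p + 5, so ∂M/∂p = 5/(p ln 10).
σ_M = (5/ln 10) · (σ_p/p) = 2.1715 × 5.0/20.41 = 2.1715 × 0.24498 = 0.53197.

σ_M = 0.53 mag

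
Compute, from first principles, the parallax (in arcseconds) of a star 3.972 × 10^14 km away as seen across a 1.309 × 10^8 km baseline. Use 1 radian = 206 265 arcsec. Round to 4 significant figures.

θ ≈ B/d = (1.309 × 10^8) / (3.972 × 10^14) = 3.2956 × 10^-7 rad.
In arcseconds: 3.2956 × 10^-7 × 206265 = 0.067977″.

0.06798 arcsec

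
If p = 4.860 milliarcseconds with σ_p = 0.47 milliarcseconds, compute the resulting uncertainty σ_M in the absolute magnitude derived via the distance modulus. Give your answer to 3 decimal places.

M = m − 5 log₁₀ d + 5 = m + 5 log₁₀ p + 5, so ∂M/∂p = 5/(p ln 10).
σ_M = (5/ln 10) · (σ_p/p) = 2.1715 × 0.47/4.860 = 2.1715 × 0.096708 = 0.21.

σ_M = 0.210 mag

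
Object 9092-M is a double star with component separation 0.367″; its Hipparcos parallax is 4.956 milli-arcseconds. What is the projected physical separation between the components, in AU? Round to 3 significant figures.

d = 1/p = 1/0.004956″ = 201.78 pc.
At distance d (pc), an angle of θ arcsec spans θ·d AU: s = 0.367 × 201.78 = 74.053 AU.

74.1 AU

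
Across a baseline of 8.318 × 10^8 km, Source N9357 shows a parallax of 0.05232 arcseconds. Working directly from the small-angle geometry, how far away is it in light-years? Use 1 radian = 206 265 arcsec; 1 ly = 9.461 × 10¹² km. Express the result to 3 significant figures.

θ = 0.05232″ = 0.05232/206265 = 2.5365 × 10^-7 rad.
d = B/θ = (8.318 × 10^8) / (2.5365 × 10^-7) = 3.2793 × 10^15 km = (3.2793 × 10^15) / (9.461 × 10^12) ly = 346.61 ly.

347 ly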